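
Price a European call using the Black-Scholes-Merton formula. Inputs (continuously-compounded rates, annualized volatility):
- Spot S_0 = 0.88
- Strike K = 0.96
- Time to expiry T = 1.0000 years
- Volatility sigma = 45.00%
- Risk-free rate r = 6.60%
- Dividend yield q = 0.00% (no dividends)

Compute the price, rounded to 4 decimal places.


d1 = (ln(S/K) + (r - q + 0.5*sigma^2) * T) / (sigma * sqrt(T)) = 0.17830805
d2 = d1 - sigma * sqrt(T) = -0.27169195
exp(-rT) = 0.93613086; exp(-qT) = 1.00000000
C = S_0 * exp(-qT) * N(d1) - K * exp(-rT) * N(d2)
N(d1) = 0.57075947; N(d2) = 0.39292945
C = 0.8800 * 1.00000000 * 0.57075947 - 0.9600 * 0.93613086 * 0.39292945 = 0.1491

Answer: Price = 0.1491


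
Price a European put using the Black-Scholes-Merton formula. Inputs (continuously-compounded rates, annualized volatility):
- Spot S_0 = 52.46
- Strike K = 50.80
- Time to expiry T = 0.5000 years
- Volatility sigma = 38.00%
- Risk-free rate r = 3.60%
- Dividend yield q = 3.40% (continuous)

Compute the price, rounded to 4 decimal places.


d1 = (ln(S/K) + (r - q + 0.5*sigma^2) * T) / (sigma * sqrt(T)) = 0.25773901
d2 = d1 - sigma * sqrt(T) = -0.01096157
exp(-rT) = 0.98216103; exp(-qT) = 0.98314368
P = K * exp(-rT) * N(-d2) - S_0 * exp(-qT) * N(-d1)
N(-d1) = 0.39830417; N(-d2) = 0.50437295
P = 50.8000 * 0.98216103 * 0.50437295 - 52.4600 * 0.98314368 * 0.39830417 = 4.6222

Answer: Price = 4.6222


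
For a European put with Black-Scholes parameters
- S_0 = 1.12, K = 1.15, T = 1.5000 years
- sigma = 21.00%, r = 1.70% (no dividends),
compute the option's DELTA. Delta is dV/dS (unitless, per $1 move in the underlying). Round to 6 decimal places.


Answer: Delta = -0.450274

Derivation:
d1 = 0.1249696343; d2 = -0.1322267887
phi(d1) = 0.3958391892; exp(-qT) = 1.0000000000; exp(-rT) = 0.9748223790
N(-d1) = 0.4502737951
Delta = -exp(-qT) * N(-d1) = -1.0000000000 * 0.4502737951 = -0.450274


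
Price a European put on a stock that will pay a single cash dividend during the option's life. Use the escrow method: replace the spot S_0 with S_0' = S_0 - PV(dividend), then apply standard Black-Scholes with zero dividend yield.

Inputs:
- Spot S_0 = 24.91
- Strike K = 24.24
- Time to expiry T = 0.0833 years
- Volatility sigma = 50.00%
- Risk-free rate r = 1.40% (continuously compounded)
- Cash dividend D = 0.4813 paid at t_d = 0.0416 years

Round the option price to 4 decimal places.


Answer: Price = 1.2930

Derivation:
PV(D) = D * exp(-r * t_d) = 0.4813 * 0.99941777 = 0.48101977
S_0' = S_0 - PV(D) = 24.9100 - 0.48101977 = 24.42898023
d1 = (ln(S_0'/K) + (r + sigma^2/2)*T) / (sigma*sqrt(T)) = 0.13405069
d2 = d1 - sigma*sqrt(T) = -0.01025801
exp(-rT) = 0.99883448
N(-d1) = 0.44668125; N(-d2) = 0.50409228
P = K * exp(-rT) * N(-d2) - S_0' * N(-d1) = 24.2400 * 0.99883448 * 0.50409228 - 24.42898023 * 0.44668125 = 1.2930


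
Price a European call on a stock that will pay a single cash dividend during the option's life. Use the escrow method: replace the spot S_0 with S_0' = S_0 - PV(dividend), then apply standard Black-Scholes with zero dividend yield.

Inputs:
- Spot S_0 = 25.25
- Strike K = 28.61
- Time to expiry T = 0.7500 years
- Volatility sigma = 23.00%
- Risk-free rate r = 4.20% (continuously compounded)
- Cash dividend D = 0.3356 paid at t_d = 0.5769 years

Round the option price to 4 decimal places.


Answer: Price = 0.9783

Derivation:
PV(D) = D * exp(-r * t_d) = 0.3356 * 0.97606139 = 0.32756620
S_0' = S_0 - PV(D) = 25.2500 - 0.32756620 = 24.92243380
d1 = (ln(S_0'/K) + (r + sigma^2/2)*T) / (sigma*sqrt(T)) = -0.43502315
d2 = d1 - sigma*sqrt(T) = -0.63420900
exp(-rT) = 0.96899096
N(d1) = 0.33177281; N(d2) = 0.26297222
C = S_0' * N(d1) - K * exp(-rT) * N(d2) = 24.92243380 * 0.33177281 - 28.6100 * 0.96899096 * 0.26297222 = 0.9783


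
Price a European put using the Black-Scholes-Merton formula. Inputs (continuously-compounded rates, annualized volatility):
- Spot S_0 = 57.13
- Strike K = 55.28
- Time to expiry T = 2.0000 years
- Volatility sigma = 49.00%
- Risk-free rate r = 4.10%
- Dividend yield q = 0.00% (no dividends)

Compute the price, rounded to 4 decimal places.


d1 = (ln(S/K) + (r - q + 0.5*sigma^2) * T) / (sigma * sqrt(T)) = 0.51231790
d2 = d1 - sigma * sqrt(T) = -0.18064674
exp(-rT) = 0.92127196; exp(-qT) = 1.00000000
P = K * exp(-rT) * N(-d2) - S_0 * exp(-qT) * N(-d1)
N(-d1) = 0.30421427; N(-d2) = 0.57167757
P = 55.2800 * 0.92127196 * 0.57167757 - 57.1300 * 1.00000000 * 0.30421427 = 11.7346

Answer: Price = 11.7346


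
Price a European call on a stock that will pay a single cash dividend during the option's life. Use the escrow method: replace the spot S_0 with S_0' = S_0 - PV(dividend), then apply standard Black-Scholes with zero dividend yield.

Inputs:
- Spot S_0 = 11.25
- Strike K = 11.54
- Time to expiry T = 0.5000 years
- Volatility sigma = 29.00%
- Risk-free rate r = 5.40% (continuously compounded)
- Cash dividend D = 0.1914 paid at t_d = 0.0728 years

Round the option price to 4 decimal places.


PV(D) = D * exp(-r * t_d) = 0.1914 * 0.99607652 = 0.19064905
S_0' = S_0 - PV(D) = 11.2500 - 0.19064905 = 11.05935095
d1 = (ln(S_0'/K) + (r + sigma^2/2)*T) / (sigma*sqrt(T)) = 0.02673375
d2 = d1 - sigma*sqrt(T) = -0.17832721
exp(-rT) = 0.97336124
N(d1) = 0.51066395; N(d2) = 0.42923300
C = S_0' * N(d1) - K * exp(-rT) * N(d2) = 11.05935095 * 0.51066395 - 11.5400 * 0.97336124 * 0.42923300 = 0.8262

Answer: Price = 0.8262


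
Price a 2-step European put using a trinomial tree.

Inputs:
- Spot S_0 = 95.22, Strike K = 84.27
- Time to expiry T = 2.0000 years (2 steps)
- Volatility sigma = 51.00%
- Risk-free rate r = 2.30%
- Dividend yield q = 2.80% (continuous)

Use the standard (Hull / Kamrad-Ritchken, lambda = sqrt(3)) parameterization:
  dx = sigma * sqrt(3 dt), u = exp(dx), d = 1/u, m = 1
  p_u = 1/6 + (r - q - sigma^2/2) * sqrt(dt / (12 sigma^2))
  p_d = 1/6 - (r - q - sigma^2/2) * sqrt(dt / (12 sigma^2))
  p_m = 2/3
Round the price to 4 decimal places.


Answer: Price = V(0,0) = 17.7398

Derivation:
dt = T/N = 1.000000; dx = sigma*sqrt(3*dt) = 0.883346
u = exp(dx) = 2.418980; d = 1/u = 0.413397
p_u = 0.090224, p_m = 0.666667, p_d = 0.243109
Discount per step: exp(-r*dt) = 0.977262
Stock lattice S(k, j) with j the centered position index:
  k=0: S(0,+0) = 95.2200
  k=1: S(1,-1) = 39.3637; S(1,+0) = 95.2200; S(1,+1) = 230.3353
  k=2: S(2,-2) = 16.2729; S(2,-1) = 39.3637; S(2,+0) = 95.2200; S(2,+1) = 230.3353; S(2,+2) = 557.1764
Terminal payoffs V(N, j) = max(K - S_T, 0):
  V(2,-2) = 67.997148; V(2,-1) = 44.906299; V(2,+0) = 0.000000; V(2,+1) = 0.000000; V(2,+2) = 0.000000
Backward induction: V(k, j) = exp(-r*dt) * [p_u * V(k+1, j+1) + p_m * V(k+1, j) + p_d * V(k+1, j-1)]
  V(1,-1) = exp(-r*dt) * [p_u*0.000000 + p_m*44.906299 + p_d*67.997148] = 45.411677
  V(1,+0) = exp(-r*dt) * [p_u*0.000000 + p_m*0.000000 + p_d*44.906299] = 10.668896
  V(1,+1) = exp(-r*dt) * [p_u*0.000000 + p_m*0.000000 + p_d*0.000000] = 0.000000
  V(0,+0) = exp(-r*dt) * [p_u*0.000000 + p_m*10.668896 + p_d*45.411677] = 17.739839


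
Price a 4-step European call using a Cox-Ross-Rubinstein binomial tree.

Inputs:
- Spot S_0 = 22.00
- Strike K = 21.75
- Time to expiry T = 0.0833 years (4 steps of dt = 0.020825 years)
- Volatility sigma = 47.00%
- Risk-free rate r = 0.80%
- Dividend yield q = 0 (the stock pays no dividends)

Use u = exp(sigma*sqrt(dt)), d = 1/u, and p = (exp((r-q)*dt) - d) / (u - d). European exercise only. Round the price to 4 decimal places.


dt = T/N = 0.020825
u = exp(sigma*sqrt(dt)) = 1.070178; d = 1/u = 0.934424
p = (exp((r-q)*dt) - d) / (u - d) = 0.484278
Discount per step: exp(-r*dt) = 0.999833
Stock lattice S(k, i) with i counting down-moves:
  k=0: S(0,0) = 22.0000
  k=1: S(1,0) = 23.5439; S(1,1) = 20.5573
  k=2: S(2,0) = 25.1962; S(2,1) = 22.0000; S(2,2) = 19.2093
  k=3: S(3,0) = 26.9644; S(3,1) = 23.5439; S(3,2) = 20.5573; S(3,3) = 17.9496
  k=4: S(4,0) = 28.8567; S(4,1) = 25.1962; S(4,2) = 22.0000; S(4,3) = 19.2093; S(4,4) = 16.7725
Terminal payoffs V(N, i) = max(S_T - K, 0):
  V(4,0) = 7.106717; V(4,1) = 3.446186; V(4,2) = 0.250000; V(4,3) = 0.000000; V(4,4) = 0.000000
Backward induction: V(k, i) = exp(-r*dt) * [p * V(k+1, i) + (1-p) * V(k+1, i+1)].
  V(3,0) = exp(-r*dt) * [p*7.106717 + (1-p)*3.446186] = 5.218030
  V(3,1) = exp(-r*dt) * [p*3.446186 + (1-p)*0.250000] = 1.797542
  V(3,2) = exp(-r*dt) * [p*0.250000 + (1-p)*0.000000] = 0.121049
  V(3,3) = exp(-r*dt) * [p*0.000000 + (1-p)*0.000000] = 0.000000
  V(2,0) = exp(-r*dt) * [p*5.218030 + (1-p)*1.797542] = 3.453432
  V(2,1) = exp(-r*dt) * [p*1.797542 + (1-p)*0.121049] = 0.932781
  V(2,2) = exp(-r*dt) * [p*0.121049 + (1-p)*0.000000] = 0.058612
  V(1,0) = exp(-r*dt) * [p*3.453432 + (1-p)*0.932781] = 2.153117
  V(1,1) = exp(-r*dt) * [p*0.932781 + (1-p)*0.058612] = 0.481872
  V(0,0) = exp(-r*dt) * [p*2.153117 + (1-p)*0.481872] = 1.291003

Answer: Price = V(0,0) = 1.2910


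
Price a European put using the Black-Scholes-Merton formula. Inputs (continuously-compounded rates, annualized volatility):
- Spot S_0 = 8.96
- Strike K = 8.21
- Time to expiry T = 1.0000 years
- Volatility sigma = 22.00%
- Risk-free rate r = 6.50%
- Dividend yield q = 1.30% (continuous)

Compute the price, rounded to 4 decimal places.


d1 = (ln(S/K) + (r - q + 0.5*sigma^2) * T) / (sigma * sqrt(T)) = 0.74371502
d2 = d1 - sigma * sqrt(T) = 0.52371502
exp(-rT) = 0.93706746; exp(-qT) = 0.98708414
P = K * exp(-rT) * N(-d2) - S_0 * exp(-qT) * N(-d1)
N(-d1) = 0.22852445; N(-d2) = 0.30023838
P = 8.2100 * 0.93706746 * 0.30023838 - 8.9600 * 0.98708414 * 0.22852445 = 0.2887

Answer: Price = 0.2887


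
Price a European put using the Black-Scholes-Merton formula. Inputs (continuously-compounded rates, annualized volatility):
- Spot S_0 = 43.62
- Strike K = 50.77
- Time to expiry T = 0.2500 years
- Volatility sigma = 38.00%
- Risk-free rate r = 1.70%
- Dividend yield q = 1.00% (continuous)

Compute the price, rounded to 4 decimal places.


Answer: Price = 8.1315

Derivation:
d1 = (ln(S/K) + (r - q + 0.5*sigma^2) * T) / (sigma * sqrt(T)) = -0.69468352
d2 = d1 - sigma * sqrt(T) = -0.88468352
exp(-rT) = 0.99575902; exp(-qT) = 0.99750312
P = K * exp(-rT) * N(-d2) - S_0 * exp(-qT) * N(-d1)
N(-d1) = 0.75637317; N(-d2) = 0.81183633
P = 50.7700 * 0.99575902 * 0.81183633 - 43.6200 * 0.99750312 * 0.75637317 = 8.1315


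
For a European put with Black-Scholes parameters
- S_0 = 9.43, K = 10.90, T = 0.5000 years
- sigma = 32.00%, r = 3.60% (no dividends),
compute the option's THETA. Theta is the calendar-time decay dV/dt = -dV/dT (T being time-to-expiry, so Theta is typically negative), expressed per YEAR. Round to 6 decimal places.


Answer: Theta = -0.481163

Derivation:
d1 = -0.4475397815; d2 = -0.6738139515
phi(d1) = 0.3609252300; exp(-qT) = 1.0000000000; exp(-rT) = 0.9821610324
Theta = -S*exp(-qT)*phi(d1)*sigma/(2*sqrt(T)) + r*K*exp(-rT)*N(-d2) - q*S*exp(-qT)*N(-d1)
N(-d1) = 0.6727573143; N(-d2) = 0.7497851981; sqrt(T) = 0.7071067812
Term 1 = -9.4300 * 1.0000000000 * 0.3609252300 * 0.3200 / (2 * 0.7071067812) = -0.7701297760
Term 2 = 0.0360 * 10.9000 * 0.9821610324 * 0.7497851981 = 0.2889672072
Term 3 = 0 (no dividend yield, q = 0)
Theta = -0.7701297760 + (0.2889672072) + (0.0000000000) = -0.481163


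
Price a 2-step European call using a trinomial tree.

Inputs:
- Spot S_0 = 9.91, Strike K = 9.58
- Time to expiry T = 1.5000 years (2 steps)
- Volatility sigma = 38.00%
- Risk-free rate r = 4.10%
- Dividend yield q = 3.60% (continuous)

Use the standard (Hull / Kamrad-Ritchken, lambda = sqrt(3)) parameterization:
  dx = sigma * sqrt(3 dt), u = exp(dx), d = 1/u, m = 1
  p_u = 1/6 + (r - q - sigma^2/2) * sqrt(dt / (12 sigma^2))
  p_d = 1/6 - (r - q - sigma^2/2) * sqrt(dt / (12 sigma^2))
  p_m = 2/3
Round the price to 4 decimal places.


dt = T/N = 0.750000; dx = sigma*sqrt(3*dt) = 0.570000
u = exp(dx) = 1.768267; d = 1/u = 0.565525
p_u = 0.122456, p_m = 0.666667, p_d = 0.210877
Discount per step: exp(-r*dt) = 0.969718
Stock lattice S(k, j) with j the centered position index:
  k=0: S(0,+0) = 9.9100
  k=1: S(1,-1) = 5.6044; S(1,+0) = 9.9100; S(1,+1) = 17.5235
  k=2: S(2,-2) = 3.1694; S(2,-1) = 5.6044; S(2,+0) = 9.9100; S(2,+1) = 17.5235; S(2,+2) = 30.9863
Terminal payoffs V(N, j) = max(S_T - K, 0):
  V(2,-2) = 0.000000; V(2,-1) = 0.000000; V(2,+0) = 0.330000; V(2,+1) = 7.943526; V(2,+2) = 21.406274
Backward induction: V(k, j) = exp(-r*dt) * [p_u * V(k+1, j+1) + p_m * V(k+1, j) + p_d * V(k+1, j-1)]
  V(1,-1) = exp(-r*dt) * [p_u*0.330000 + p_m*0.000000 + p_d*0.000000] = 0.039187
  V(1,+0) = exp(-r*dt) * [p_u*7.943526 + p_m*0.330000 + p_d*0.000000] = 1.156615
  V(1,+1) = exp(-r*dt) * [p_u*21.406274 + p_m*7.943526 + p_d*0.330000] = 7.744753
  V(0,+0) = exp(-r*dt) * [p_u*7.744753 + p_m*1.156615 + p_d*0.039187] = 1.675414

Answer: Price = V(0,0) = 1.6754


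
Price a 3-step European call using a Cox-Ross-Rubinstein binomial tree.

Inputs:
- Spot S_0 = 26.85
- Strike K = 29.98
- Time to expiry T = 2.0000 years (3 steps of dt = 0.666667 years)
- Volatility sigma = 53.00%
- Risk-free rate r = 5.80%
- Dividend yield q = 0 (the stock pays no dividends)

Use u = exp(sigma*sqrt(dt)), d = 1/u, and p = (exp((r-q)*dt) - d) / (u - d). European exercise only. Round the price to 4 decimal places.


Answer: Price = V(0,0) = 8.3852

Derivation:
dt = T/N = 0.666667
u = exp(sigma*sqrt(dt)) = 1.541480; d = 1/u = 0.648727
p = (exp((r-q)*dt) - d) / (u - d) = 0.437631
Discount per step: exp(-r*dt) = 0.962071
Stock lattice S(k, i) with i counting down-moves:
  k=0: S(0,0) = 26.8500
  k=1: S(1,0) = 41.3887; S(1,1) = 17.4183
  k=2: S(2,0) = 63.7999; S(2,1) = 26.8500; S(2,2) = 11.2997
  k=3: S(3,0) = 98.3463; S(3,1) = 41.3887; S(3,2) = 17.4183; S(3,3) = 7.3304
Terminal payoffs V(N, i) = max(S_T - K, 0):
  V(3,0) = 68.366345; V(3,1) = 11.408746; V(3,2) = 0.000000; V(3,3) = 0.000000
Backward induction: V(k, i) = exp(-r*dt) * [p * V(k+1, i) + (1-p) * V(k+1, i+1)].
  V(2,0) = exp(-r*dt) * [p*68.366345 + (1-p)*11.408746] = 34.957038
  V(2,1) = exp(-r*dt) * [p*11.408746 + (1-p)*0.000000] = 4.803455
  V(2,2) = exp(-r*dt) * [p*0.000000 + (1-p)*0.000000] = 0.000000
  V(1,0) = exp(-r*dt) * [p*34.957038 + (1-p)*4.803455] = 17.316910
  V(1,1) = exp(-r*dt) * [p*4.803455 + (1-p)*0.000000] = 2.022411
  V(0,0) = exp(-r*dt) * [p*17.316910 + (1-p)*2.022411] = 8.385187


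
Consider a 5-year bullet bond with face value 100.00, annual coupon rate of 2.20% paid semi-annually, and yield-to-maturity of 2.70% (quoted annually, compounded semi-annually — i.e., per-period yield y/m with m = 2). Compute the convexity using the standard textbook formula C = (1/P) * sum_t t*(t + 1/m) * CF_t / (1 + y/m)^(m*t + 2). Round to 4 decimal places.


Coupon per period c = face * coupon_rate / m = 1.100000
Periods per year m = 2; per-period yield y/m = 0.013500
Number of cashflows N = 10
Cashflows (t years, CF_t, discount factor 1/(1+y/m)^(m*t), PV):
  t = 0.5000: CF_t = 1.100000, DF = 0.986680, PV = 1.085348
  t = 1.0000: CF_t = 1.100000, DF = 0.973537, PV = 1.070891
  t = 1.5000: CF_t = 1.100000, DF = 0.960569, PV = 1.056626
  t = 2.0000: CF_t = 1.100000, DF = 0.947774, PV = 1.042552
  t = 2.5000: CF_t = 1.100000, DF = 0.935150, PV = 1.028665
  t = 3.0000: CF_t = 1.100000, DF = 0.922694, PV = 1.014963
  t = 3.5000: CF_t = 1.100000, DF = 0.910403, PV = 1.001443
  t = 4.0000: CF_t = 1.100000, DF = 0.898276, PV = 0.988104
  t = 4.5000: CF_t = 1.100000, DF = 0.886311, PV = 0.974942
  t = 5.0000: CF_t = 101.100000, DF = 0.874505, PV = 88.412491
Price P = sum_t PV_t = 97.676025
Convexity numerator sum_t t*(t + 1/m) * CF_t / (1+y/m)^(m*t + 2):
  t = 0.5000: term = 0.528313
  t = 1.0000: term = 1.563828
  t = 1.5000: term = 3.085995
  t = 2.0000: term = 5.074814
  t = 2.5000: term = 7.510826
  t = 3.0000: term = 10.375092
  t = 3.5000: term = 13.649192
  t = 4.0000: term = 17.315206
  t = 4.5000: term = 21.355705
  t = 5.0000: term = 2367.003026
Convexity = (1/P) * sum = 2447.461997 / 97.676025 = 25.056937

Answer: Convexity = 25.0569


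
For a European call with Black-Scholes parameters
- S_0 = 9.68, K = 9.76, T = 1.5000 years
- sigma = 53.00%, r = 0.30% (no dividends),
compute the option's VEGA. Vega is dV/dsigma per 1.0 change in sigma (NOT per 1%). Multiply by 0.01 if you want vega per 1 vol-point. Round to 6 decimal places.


Answer: Vega = 4.495316

Derivation:
d1 = 0.3188103347; d2 = -0.3303044471
phi(d1) = 0.3791745795; exp(-qT) = 1.0000000000; exp(-rT) = 0.9955101098
Vega = S * exp(-qT) * phi(d1) * sqrt(T) = 9.6800 * 1.0000000000 * 0.3791745795 * 1.2247448714 = 4.495316


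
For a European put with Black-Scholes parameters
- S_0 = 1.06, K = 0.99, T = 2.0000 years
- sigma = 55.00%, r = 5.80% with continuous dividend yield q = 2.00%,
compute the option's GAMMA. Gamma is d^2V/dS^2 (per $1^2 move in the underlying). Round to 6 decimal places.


d1 = 0.5744525771; d2 = -0.2033648822
phi(d1) = 0.3382613644; exp(-qT) = 0.9607894392; exp(-rT) = 0.8904752233
Gamma = exp(-qT) * phi(d1) / (S * sigma * sqrt(T)) = 0.9607894392 * 0.3382613644 / (1.0600 * 0.5500 * 1.4142135624) = 0.394182

Answer: Gamma = 0.394182


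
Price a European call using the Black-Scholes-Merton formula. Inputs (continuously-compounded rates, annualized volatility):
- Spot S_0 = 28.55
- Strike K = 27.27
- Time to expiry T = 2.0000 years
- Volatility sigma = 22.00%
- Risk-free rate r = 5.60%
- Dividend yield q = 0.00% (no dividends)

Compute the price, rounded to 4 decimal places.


Answer: Price = 5.7644

Derivation:
d1 = (ln(S/K) + (r - q + 0.5*sigma^2) * T) / (sigma * sqrt(T)) = 0.66297605
d2 = d1 - sigma * sqrt(T) = 0.35184907
exp(-rT) = 0.89404426; exp(-qT) = 1.00000000
C = S_0 * exp(-qT) * N(d1) - K * exp(-rT) * N(d2)
N(d1) = 0.74632705; N(d2) = 0.63752427
C = 28.5500 * 1.00000000 * 0.74632705 - 27.2700 * 0.89404426 * 0.63752427 = 5.7644


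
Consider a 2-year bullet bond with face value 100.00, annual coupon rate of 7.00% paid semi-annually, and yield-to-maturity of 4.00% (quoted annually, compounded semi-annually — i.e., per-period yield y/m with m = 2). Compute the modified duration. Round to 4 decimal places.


Coupon per period c = face * coupon_rate / m = 3.500000
Periods per year m = 2; per-period yield y/m = 0.020000
Number of cashflows N = 4
Cashflows (t years, CF_t, discount factor 1/(1+y/m)^(m*t), PV):
  t = 0.5000: CF_t = 3.500000, DF = 0.980392, PV = 3.431373
  t = 1.0000: CF_t = 3.500000, DF = 0.961169, PV = 3.364091
  t = 1.5000: CF_t = 3.500000, DF = 0.942322, PV = 3.298128
  t = 2.0000: CF_t = 103.500000, DF = 0.923845, PV = 95.618002
Price P = sum_t PV_t = 105.711593
First compute Macaulay numerator sum_t t * PV_t:
  t * PV_t at t = 0.5000: 1.715686
  t * PV_t at t = 1.0000: 3.364091
  t * PV_t at t = 1.5000: 4.947192
  t * PV_t at t = 2.0000: 191.236003
Macaulay duration D = 201.262972 / 105.711593 = 1.903887
Modified duration = D / (1 + y/m) = 1.903887 / (1 + 0.020000) = 1.866556

Answer: Modified duration = 1.8666


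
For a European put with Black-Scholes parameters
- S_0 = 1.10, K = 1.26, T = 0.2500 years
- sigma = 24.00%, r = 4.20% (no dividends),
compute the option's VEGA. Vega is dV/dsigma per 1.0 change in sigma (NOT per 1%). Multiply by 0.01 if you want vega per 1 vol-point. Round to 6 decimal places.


Answer: Vega = 0.135189

Derivation:
d1 = -0.9841795097; d2 = -1.1041795097
phi(d1) = 0.2457984994; exp(-qT) = 1.0000000000; exp(-rT) = 0.9895549326
Vega = S * exp(-qT) * phi(d1) * sqrt(T) = 1.1000 * 1.0000000000 * 0.2457984994 * 0.5000000000 = 0.135189


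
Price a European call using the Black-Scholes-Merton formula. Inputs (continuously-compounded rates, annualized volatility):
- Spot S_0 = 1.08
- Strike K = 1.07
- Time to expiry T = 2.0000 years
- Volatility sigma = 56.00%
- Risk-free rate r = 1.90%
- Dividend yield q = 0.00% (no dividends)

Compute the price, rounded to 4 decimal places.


d1 = (ln(S/K) + (r - q + 0.5*sigma^2) * T) / (sigma * sqrt(T)) = 0.45570809
d2 = d1 - sigma * sqrt(T) = -0.33625151
exp(-rT) = 0.96271294; exp(-qT) = 1.00000000
C = S_0 * exp(-qT) * N(d1) - K * exp(-rT) * N(d2)
N(d1) = 0.67570005; N(d2) = 0.36834061
C = 1.0800 * 1.00000000 * 0.67570005 - 1.0700 * 0.96271294 * 0.36834061 = 0.3503

Answer: Price = 0.3503


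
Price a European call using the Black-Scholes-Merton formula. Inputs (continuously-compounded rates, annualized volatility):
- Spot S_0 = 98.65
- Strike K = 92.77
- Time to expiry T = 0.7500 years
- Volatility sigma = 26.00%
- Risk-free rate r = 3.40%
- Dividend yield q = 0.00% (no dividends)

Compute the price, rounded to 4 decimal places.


d1 = (ln(S/K) + (r - q + 0.5*sigma^2) * T) / (sigma * sqrt(T)) = 0.49876366
d2 = d1 - sigma * sqrt(T) = 0.27359706
exp(-rT) = 0.97482238; exp(-qT) = 1.00000000
C = S_0 * exp(-qT) * N(d1) - K * exp(-rT) * N(d2)
N(d1) = 0.69102706; N(d2) = 0.60780285
C = 98.6500 * 1.00000000 * 0.69102706 - 92.7700 * 0.97482238 * 0.60780285 = 13.2036

Answer: Price = 13.2036


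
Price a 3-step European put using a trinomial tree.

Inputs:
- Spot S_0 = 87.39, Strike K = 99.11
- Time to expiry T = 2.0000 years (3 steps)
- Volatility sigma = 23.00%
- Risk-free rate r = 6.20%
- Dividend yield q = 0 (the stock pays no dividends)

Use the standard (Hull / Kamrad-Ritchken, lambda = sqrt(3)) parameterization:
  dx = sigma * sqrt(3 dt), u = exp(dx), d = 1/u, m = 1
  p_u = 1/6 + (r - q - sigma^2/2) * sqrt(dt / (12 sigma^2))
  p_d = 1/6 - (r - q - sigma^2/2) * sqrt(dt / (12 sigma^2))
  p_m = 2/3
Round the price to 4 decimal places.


dt = T/N = 0.666667; dx = sigma*sqrt(3*dt) = 0.325269
u = exp(dx) = 1.384403; d = 1/u = 0.722333
p_u = 0.203098, p_m = 0.666667, p_d = 0.130235
Discount per step: exp(-r*dt) = 0.959509
Stock lattice S(k, j) with j the centered position index:
  k=0: S(0,+0) = 87.3900
  k=1: S(1,-1) = 63.1247; S(1,+0) = 87.3900; S(1,+1) = 120.9830
  k=2: S(2,-2) = 45.5970; S(2,-1) = 63.1247; S(2,+0) = 87.3900; S(2,+1) = 120.9830; S(2,+2) = 167.4892
  k=3: S(3,-3) = 32.9362; S(3,-2) = 45.5970; S(3,-1) = 63.1247; S(3,+0) = 87.3900; S(3,+1) = 120.9830; S(3,+2) = 167.4892; S(3,+3) = 231.8726
Terminal payoffs V(N, j) = max(K - S_T, 0):
  V(3,-3) = 66.173762; V(3,-2) = 53.512968; V(3,-1) = 35.985325; V(3,+0) = 11.720000; V(3,+1) = 0.000000; V(3,+2) = 0.000000; V(3,+3) = 0.000000
Backward induction: V(k, j) = exp(-r*dt) * [p_u * V(k+1, j+1) + p_m * V(k+1, j) + p_d * V(k+1, j-1)]
  V(2,-2) = exp(-r*dt) * [p_u*35.985325 + p_m*53.512968 + p_d*66.173762] = 49.512616
  V(2,-1) = exp(-r*dt) * [p_u*11.720000 + p_m*35.985325 + p_d*53.512968] = 31.989849
  V(2,+0) = exp(-r*dt) * [p_u*0.000000 + p_m*11.720000 + p_d*35.985325] = 11.993763
  V(2,+1) = exp(-r*dt) * [p_u*0.000000 + p_m*0.000000 + p_d*11.720000] = 1.464554
  V(2,+2) = exp(-r*dt) * [p_u*0.000000 + p_m*0.000000 + p_d*0.000000] = 0.000000
  V(1,-1) = exp(-r*dt) * [p_u*11.993763 + p_m*31.989849 + p_d*49.512616] = 28.987509
  V(1,+0) = exp(-r*dt) * [p_u*1.464554 + p_m*11.993763 + p_d*31.989849] = 11.955003
  V(1,+1) = exp(-r*dt) * [p_u*0.000000 + p_m*1.464554 + p_d*11.993763] = 2.435600
  V(0,+0) = exp(-r*dt) * [p_u*2.435600 + p_m*11.955003 + p_d*28.987509] = 11.744263

Answer: Price = V(0,0) = 11.7443


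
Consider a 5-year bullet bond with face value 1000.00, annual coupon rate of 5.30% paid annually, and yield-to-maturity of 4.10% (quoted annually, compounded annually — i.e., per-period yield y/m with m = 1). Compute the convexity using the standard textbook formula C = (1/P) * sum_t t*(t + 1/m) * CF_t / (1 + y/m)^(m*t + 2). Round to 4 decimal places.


Answer: Convexity = 24.2698

Derivation:
Coupon per period c = face * coupon_rate / m = 53.000000
Periods per year m = 1; per-period yield y/m = 0.041000
Number of cashflows N = 5
Cashflows (t years, CF_t, discount factor 1/(1+y/m)^(m*t), PV):
  t = 1.0000: CF_t = 53.000000, DF = 0.960615, PV = 50.912584
  t = 2.0000: CF_t = 53.000000, DF = 0.922781, PV = 48.907381
  t = 3.0000: CF_t = 53.000000, DF = 0.886437, PV = 46.981154
  t = 4.0000: CF_t = 53.000000, DF = 0.851524, PV = 45.130792
  t = 5.0000: CF_t = 1053.000000, DF = 0.817987, PV = 861.340213
Price P = sum_t PV_t = 1053.272125
Convexity numerator sum_t t*(t + 1/m) * CF_t / (1+y/m)^(m*t + 2):
  t = 1.0000: term = 93.962308
  t = 2.0000: term = 270.784750
  t = 3.0000: term = 520.239673
  t = 4.0000: term = 832.916544
  t = 5.0000: term = 23844.845858
Convexity = (1/P) * sum = 25562.749132 / 1053.272125 = 24.269843


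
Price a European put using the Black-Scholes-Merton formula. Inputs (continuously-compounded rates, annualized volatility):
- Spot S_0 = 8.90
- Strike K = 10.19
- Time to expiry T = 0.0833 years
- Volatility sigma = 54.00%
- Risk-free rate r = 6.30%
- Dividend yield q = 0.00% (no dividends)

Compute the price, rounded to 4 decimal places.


Answer: Price = 1.4036

Derivation:
d1 = (ln(S/K) + (r - q + 0.5*sigma^2) * T) / (sigma * sqrt(T)) = -0.75688138
d2 = d1 - sigma * sqrt(T) = -0.91273477
exp(-rT) = 0.99476585; exp(-qT) = 1.00000000
P = K * exp(-rT) * N(-d2) - S_0 * exp(-qT) * N(-d1)
N(-d1) = 0.77543953; N(-d2) = 0.81930897
P = 10.1900 * 0.99476585 * 0.81930897 - 8.9000 * 1.00000000 * 0.77543953 = 1.4036


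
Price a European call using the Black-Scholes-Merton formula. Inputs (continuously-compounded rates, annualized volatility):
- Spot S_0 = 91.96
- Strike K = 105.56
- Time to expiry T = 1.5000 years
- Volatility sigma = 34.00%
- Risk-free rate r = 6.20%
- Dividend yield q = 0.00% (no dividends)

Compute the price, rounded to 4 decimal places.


Answer: Price = 13.4918

Derivation:
d1 = (ln(S/K) + (r - q + 0.5*sigma^2) * T) / (sigma * sqrt(T)) = 0.10031906
d2 = d1 - sigma * sqrt(T) = -0.31609419
exp(-rT) = 0.91119350; exp(-qT) = 1.00000000
C = S_0 * exp(-qT) * N(d1) - K * exp(-rT) * N(d2)
N(d1) = 0.53995449; N(d2) = 0.37596551
C = 91.9600 * 1.00000000 * 0.53995449 - 105.5600 * 0.91119350 * 0.37596551 = 13.4918


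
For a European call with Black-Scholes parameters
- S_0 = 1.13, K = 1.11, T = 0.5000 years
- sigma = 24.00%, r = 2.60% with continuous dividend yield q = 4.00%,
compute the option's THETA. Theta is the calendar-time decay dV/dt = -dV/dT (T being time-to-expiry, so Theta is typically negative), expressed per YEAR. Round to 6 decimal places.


d1 = 0.1488319378; d2 = -0.0208736897
phi(d1) = 0.3945481843; exp(-qT) = 0.9801986733; exp(-rT) = 0.9870841350
Theta = -S*exp(-qT)*phi(d1)*sigma/(2*sqrt(T)) - r*K*exp(-rT)*N(d2) + q*S*exp(-qT)*N(d1)
N(d1) = 0.5591568757; N(d2) = 0.4916732073; sqrt(T) = 0.7071067812
Term 1 = -1.1300 * 0.9801986733 * 0.3945481843 * 0.2400 / (2 * 0.7071067812) = -0.0741632660
Term 2 = -0.0260 * 1.1100 * 0.9870841350 * 0.4916732073 = -0.0140064167
Term 3 = 0.0400 * 1.1300 * 0.9801986733 * 0.5591568757 = 0.0247734342
Theta = -0.0741632660 + (-0.0140064167) + (0.0247734342) = -0.063396

Answer: Theta = -0.063396


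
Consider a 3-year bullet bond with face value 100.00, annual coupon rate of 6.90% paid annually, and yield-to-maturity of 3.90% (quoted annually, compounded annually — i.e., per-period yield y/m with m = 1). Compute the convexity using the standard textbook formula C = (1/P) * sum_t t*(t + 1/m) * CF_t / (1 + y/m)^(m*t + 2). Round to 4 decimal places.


Answer: Convexity = 10.2203

Derivation:
Coupon per period c = face * coupon_rate / m = 6.900000
Periods per year m = 1; per-period yield y/m = 0.039000
Number of cashflows N = 3
Cashflows (t years, CF_t, discount factor 1/(1+y/m)^(m*t), PV):
  t = 1.0000: CF_t = 6.900000, DF = 0.962464, PV = 6.641001
  t = 2.0000: CF_t = 6.900000, DF = 0.926337, PV = 6.391724
  t = 3.0000: CF_t = 106.900000, DF = 0.891566, PV = 95.308374
Price P = sum_t PV_t = 108.341099
Convexity numerator sum_t t*(t + 1/m) * CF_t / (1+y/m)^(m*t + 2):
  t = 1.0000: term = 12.303607
  t = 2.0000: term = 35.525332
  t = 3.0000: term = 1059.451825
Convexity = (1/P) * sum = 1107.280764 / 108.341099 = 10.220321


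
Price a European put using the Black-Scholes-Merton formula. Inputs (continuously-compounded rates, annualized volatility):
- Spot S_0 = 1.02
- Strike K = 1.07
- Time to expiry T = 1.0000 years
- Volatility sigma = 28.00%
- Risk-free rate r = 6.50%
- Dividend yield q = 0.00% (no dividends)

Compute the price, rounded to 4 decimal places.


Answer: Price = 0.1041

Derivation:
d1 = (ln(S/K) + (r - q + 0.5*sigma^2) * T) / (sigma * sqrt(T)) = 0.20122850
d2 = d1 - sigma * sqrt(T) = -0.07877150
exp(-rT) = 0.93706746; exp(-qT) = 1.00000000
P = K * exp(-rT) * N(-d2) - S_0 * exp(-qT) * N(-d1)
N(-d1) = 0.42025996; N(-d2) = 0.53139282
P = 1.0700 * 0.93706746 * 0.53139282 - 1.0200 * 1.00000000 * 0.42025996 = 0.1041


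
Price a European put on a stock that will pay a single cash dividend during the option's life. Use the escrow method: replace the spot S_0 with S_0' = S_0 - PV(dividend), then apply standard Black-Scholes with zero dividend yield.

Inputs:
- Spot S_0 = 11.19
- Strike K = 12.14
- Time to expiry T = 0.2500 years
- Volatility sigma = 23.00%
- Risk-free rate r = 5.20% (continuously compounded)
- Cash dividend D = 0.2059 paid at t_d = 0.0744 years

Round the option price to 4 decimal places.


PV(D) = D * exp(-r * t_d) = 0.2059 * 0.99613867 = 0.20510495
S_0' = S_0 - PV(D) = 11.1900 - 0.20510495 = 10.98489505
d1 = (ln(S_0'/K) + (r + sigma^2/2)*T) / (sigma*sqrt(T)) = -0.69888812
d2 = d1 - sigma*sqrt(T) = -0.81388812
exp(-rT) = 0.98708414
N(-d1) = 0.75768902; N(-d2) = 0.79214548
P = K * exp(-rT) * N(-d2) - S_0' * N(-d1) = 12.1400 * 0.98708414 * 0.79214548 - 10.98489505 * 0.75768902 = 1.1693

Answer: Price = 1.1693


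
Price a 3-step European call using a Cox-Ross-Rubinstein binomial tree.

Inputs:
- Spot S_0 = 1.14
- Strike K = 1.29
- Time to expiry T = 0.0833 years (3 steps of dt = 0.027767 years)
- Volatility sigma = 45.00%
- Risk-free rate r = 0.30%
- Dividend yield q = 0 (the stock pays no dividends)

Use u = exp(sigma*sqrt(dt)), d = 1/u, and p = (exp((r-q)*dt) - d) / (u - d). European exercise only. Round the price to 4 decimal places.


Answer: Price = V(0,0) = 0.0154

Derivation:
dt = T/N = 0.027767
u = exp(sigma*sqrt(dt)) = 1.077868; d = 1/u = 0.927757
p = (exp((r-q)*dt) - d) / (u - d) = 0.481817
Discount per step: exp(-r*dt) = 0.999917
Stock lattice S(k, i) with i counting down-moves:
  k=0: S(0,0) = 1.1400
  k=1: S(1,0) = 1.2288; S(1,1) = 1.0576
  k=2: S(2,0) = 1.3245; S(2,1) = 1.1400; S(2,2) = 0.9812
  k=3: S(3,0) = 1.4276; S(3,1) = 1.2288; S(3,2) = 1.0576; S(3,3) = 0.9103
Terminal payoffs V(N, i) = max(S_T - K, 0):
  V(3,0) = 0.137584; V(3,1) = 0.000000; V(3,2) = 0.000000; V(3,3) = 0.000000
Backward induction: V(k, i) = exp(-r*dt) * [p * V(k+1, i) + (1-p) * V(k+1, i+1)].
  V(2,0) = exp(-r*dt) * [p*0.137584 + (1-p)*0.000000] = 0.066285
  V(2,1) = exp(-r*dt) * [p*0.000000 + (1-p)*0.000000] = 0.000000
  V(2,2) = exp(-r*dt) * [p*0.000000 + (1-p)*0.000000] = 0.000000
  V(1,0) = exp(-r*dt) * [p*0.066285 + (1-p)*0.000000] = 0.031934
  V(1,1) = exp(-r*dt) * [p*0.000000 + (1-p)*0.000000] = 0.000000
  V(0,0) = exp(-r*dt) * [p*0.031934 + (1-p)*0.000000] = 0.015385


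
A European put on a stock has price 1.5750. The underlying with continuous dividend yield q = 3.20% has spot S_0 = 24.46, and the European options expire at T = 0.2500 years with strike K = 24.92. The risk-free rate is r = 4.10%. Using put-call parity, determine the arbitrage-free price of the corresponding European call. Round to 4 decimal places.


Put-call parity: C - P = S_0 * exp(-qT) - K * exp(-rT).
S_0 * exp(-qT) = 24.4600 * 0.99203191 = 24.26510064
K * exp(-rT) = 24.9200 * 0.98980235 = 24.66587462
C = P + S*exp(-qT) - K*exp(-rT)
C = 1.5750 + 24.26510064 - 24.66587462 = 1.1742

Answer: Call price = 1.1742


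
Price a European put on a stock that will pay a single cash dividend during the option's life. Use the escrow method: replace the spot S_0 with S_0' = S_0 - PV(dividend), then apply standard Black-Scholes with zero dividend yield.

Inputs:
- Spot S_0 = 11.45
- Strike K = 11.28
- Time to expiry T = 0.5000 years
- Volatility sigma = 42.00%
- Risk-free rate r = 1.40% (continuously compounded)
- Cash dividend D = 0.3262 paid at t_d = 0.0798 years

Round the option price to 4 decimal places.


PV(D) = D * exp(-r * t_d) = 0.3262 * 0.99888342 = 0.32583577
S_0' = S_0 - PV(D) = 11.4500 - 0.32583577 = 11.12416423
d1 = (ln(S_0'/K) + (r + sigma^2/2)*T) / (sigma*sqrt(T)) = 0.12522004
d2 = d1 - sigma*sqrt(T) = -0.17176481
exp(-rT) = 0.99302444
N(-d1) = 0.45017468; N(-d2) = 0.56818878
P = K * exp(-rT) * N(-d2) - S_0' * N(-d1) = 11.2800 * 0.99302444 * 0.56818878 - 11.12416423 * 0.45017468 = 1.3566

Answer: Price = 1.3566


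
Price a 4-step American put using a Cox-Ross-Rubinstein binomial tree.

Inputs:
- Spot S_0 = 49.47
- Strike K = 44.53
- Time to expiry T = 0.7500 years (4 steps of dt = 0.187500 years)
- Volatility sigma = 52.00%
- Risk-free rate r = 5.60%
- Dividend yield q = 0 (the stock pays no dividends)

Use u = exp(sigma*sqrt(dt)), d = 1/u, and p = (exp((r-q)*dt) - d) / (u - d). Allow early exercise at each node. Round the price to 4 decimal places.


dt = T/N = 0.187500
u = exp(sigma*sqrt(dt)) = 1.252531; d = 1/u = 0.798383
p = (exp((r-q)*dt) - d) / (u - d) = 0.467187
Discount per step: exp(-r*dt) = 0.989555
Stock lattice S(k, i) with i counting down-moves:
  k=0: S(0,0) = 49.4700
  k=1: S(1,0) = 61.9627; S(1,1) = 39.4960
  k=2: S(2,0) = 77.6103; S(2,1) = 49.4700; S(2,2) = 31.5330
  k=3: S(3,0) = 97.2093; S(3,1) = 61.9627; S(3,2) = 39.4960; S(3,3) = 25.1754
  k=4: S(4,0) = 121.7577; S(4,1) = 77.6103; S(4,2) = 49.4700; S(4,3) = 31.5330; S(4,4) = 20.0996
Terminal payoffs V(N, i) = max(K - S_T, 0):
  V(4,0) = 0.000000; V(4,1) = 0.000000; V(4,2) = 0.000000; V(4,3) = 12.997044; V(4,4) = 24.430398
Backward induction: V(k, i) = exp(-r*dt) * [p * V(k+1, i) + (1-p) * V(k+1, i+1)]; then take max(V_cont, immediate exercise) for American.
  V(3,0) = exp(-r*dt) * [p*0.000000 + (1-p)*0.000000] = 0.000000; exercise = 0.000000; V(3,0) = max -> 0.000000
  V(3,1) = exp(-r*dt) * [p*0.000000 + (1-p)*0.000000] = 0.000000; exercise = 0.000000; V(3,1) = max -> 0.000000
  V(3,2) = exp(-r*dt) * [p*0.000000 + (1-p)*12.997044] = 6.852662; exercise = 5.033983; V(3,2) = max -> 6.852662
  V(3,3) = exp(-r*dt) * [p*12.997044 + (1-p)*24.430398] = 18.889499; exercise = 19.354618; V(3,3) = max -> 19.354618
  V(2,0) = exp(-r*dt) * [p*0.000000 + (1-p)*0.000000] = 0.000000; exercise = 0.000000; V(2,0) = max -> 0.000000
  V(2,1) = exp(-r*dt) * [p*0.000000 + (1-p)*6.852662] = 3.613051; exercise = 0.000000; V(2,1) = max -> 3.613051
  V(2,2) = exp(-r*dt) * [p*6.852662 + (1-p)*19.354618] = 13.372714; exercise = 12.997044; V(2,2) = max -> 13.372714
  V(1,0) = exp(-r*dt) * [p*0.000000 + (1-p)*3.613051] = 1.904973; exercise = 0.000000; V(1,0) = max -> 1.904973
  V(1,1) = exp(-r*dt) * [p*3.613051 + (1-p)*13.372714] = 8.721072; exercise = 5.033983; V(1,1) = max -> 8.721072
  V(0,0) = exp(-r*dt) * [p*1.904973 + (1-p)*8.721072] = 5.478848; exercise = 0.000000; V(0,0) = max -> 5.478848

Answer: Price = V(0,0) = 5.4788


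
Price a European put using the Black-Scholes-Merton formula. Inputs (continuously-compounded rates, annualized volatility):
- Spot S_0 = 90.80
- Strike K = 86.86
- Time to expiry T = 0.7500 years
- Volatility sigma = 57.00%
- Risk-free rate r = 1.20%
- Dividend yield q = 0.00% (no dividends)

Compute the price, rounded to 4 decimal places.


Answer: Price = 14.9810

Derivation:
d1 = (ln(S/K) + (r - q + 0.5*sigma^2) * T) / (sigma * sqrt(T)) = 0.35491678
d2 = d1 - sigma * sqrt(T) = -0.13871770
exp(-rT) = 0.99104038; exp(-qT) = 1.00000000
P = K * exp(-rT) * N(-d2) - S_0 * exp(-qT) * N(-d1)
N(-d1) = 0.36132597; N(-d2) = 0.55516339
P = 86.8600 * 0.99104038 * 0.55516339 - 90.8000 * 1.00000000 * 0.36132597 = 14.9810


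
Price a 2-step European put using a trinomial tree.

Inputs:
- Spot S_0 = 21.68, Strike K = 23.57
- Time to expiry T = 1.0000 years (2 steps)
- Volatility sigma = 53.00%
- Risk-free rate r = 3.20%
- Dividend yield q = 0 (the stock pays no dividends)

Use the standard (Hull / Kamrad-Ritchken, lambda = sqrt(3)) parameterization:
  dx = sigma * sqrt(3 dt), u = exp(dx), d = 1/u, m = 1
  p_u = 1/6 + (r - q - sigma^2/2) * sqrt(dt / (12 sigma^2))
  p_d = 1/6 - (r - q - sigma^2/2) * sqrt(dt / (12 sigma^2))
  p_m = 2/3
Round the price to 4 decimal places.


dt = T/N = 0.500000; dx = sigma*sqrt(3*dt) = 0.649115
u = exp(dx) = 1.913846; d = 1/u = 0.522508
p_u = 0.124898, p_m = 0.666667, p_d = 0.208435
Discount per step: exp(-r*dt) = 0.984127
Stock lattice S(k, j) with j the centered position index:
  k=0: S(0,+0) = 21.6800
  k=1: S(1,-1) = 11.3280; S(1,+0) = 21.6800; S(1,+1) = 41.4922
  k=2: S(2,-2) = 5.9190; S(2,-1) = 11.3280; S(2,+0) = 21.6800; S(2,+1) = 41.4922; S(2,+2) = 79.4096
Terminal payoffs V(N, j) = max(K - S_T, 0):
  V(2,-2) = 17.651041; V(2,-1) = 12.242024; V(2,+0) = 1.890000; V(2,+1) = 0.000000; V(2,+2) = 0.000000
Backward induction: V(k, j) = exp(-r*dt) * [p_u * V(k+1, j+1) + p_m * V(k+1, j) + p_d * V(k+1, j-1)]
  V(1,-1) = exp(-r*dt) * [p_u*1.890000 + p_m*12.242024 + p_d*17.651041] = 11.884817
  V(1,+0) = exp(-r*dt) * [p_u*0.000000 + p_m*1.890000 + p_d*12.242024] = 3.751166
  V(1,+1) = exp(-r*dt) * [p_u*0.000000 + p_m*0.000000 + p_d*1.890000] = 0.387689
  V(0,+0) = exp(-r*dt) * [p_u*0.387689 + p_m*3.751166 + p_d*11.884817] = 4.946629

Answer: Price = V(0,0) = 4.9466


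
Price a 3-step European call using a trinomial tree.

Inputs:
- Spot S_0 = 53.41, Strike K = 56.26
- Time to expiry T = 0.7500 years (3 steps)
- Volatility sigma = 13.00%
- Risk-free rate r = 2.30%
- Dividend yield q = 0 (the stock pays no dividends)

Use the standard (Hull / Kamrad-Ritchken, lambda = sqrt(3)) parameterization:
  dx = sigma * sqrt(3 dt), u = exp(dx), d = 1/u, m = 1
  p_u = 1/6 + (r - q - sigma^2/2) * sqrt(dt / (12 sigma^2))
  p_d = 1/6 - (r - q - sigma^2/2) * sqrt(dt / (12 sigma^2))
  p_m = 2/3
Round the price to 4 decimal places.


Answer: Price = V(0,0) = 1.7049

Derivation:
dt = T/N = 0.250000; dx = sigma*sqrt(3*dt) = 0.112583
u = exp(dx) = 1.119165; d = 1/u = 0.893523
p_u = 0.182821, p_m = 0.666667, p_d = 0.150512
Discount per step: exp(-r*dt) = 0.994266
Stock lattice S(k, j) with j the centered position index:
  k=0: S(0,+0) = 53.4100
  k=1: S(1,-1) = 47.7231; S(1,+0) = 53.4100; S(1,+1) = 59.7746
  k=2: S(2,-2) = 42.6416; S(2,-1) = 47.7231; S(2,+0) = 53.4100; S(2,+1) = 59.7746; S(2,+2) = 66.8977
  k=3: S(3,-3) = 38.1013; S(3,-2) = 42.6416; S(3,-1) = 47.7231; S(3,+0) = 53.4100; S(3,+1) = 59.7746; S(3,+2) = 66.8977; S(3,+3) = 74.8696
Terminal payoffs V(N, j) = max(S_T - K, 0):
  V(3,-3) = 0.000000; V(3,-2) = 0.000000; V(3,-1) = 0.000000; V(3,+0) = 0.000000; V(3,+1) = 3.514628; V(3,+2) = 10.637701; V(3,+3) = 18.609598
Backward induction: V(k, j) = exp(-r*dt) * [p_u * V(k+1, j+1) + p_m * V(k+1, j) + p_d * V(k+1, j-1)]
  V(2,-2) = exp(-r*dt) * [p_u*0.000000 + p_m*0.000000 + p_d*0.000000] = 0.000000
  V(2,-1) = exp(-r*dt) * [p_u*0.000000 + p_m*0.000000 + p_d*0.000000] = 0.000000
  V(2,+0) = exp(-r*dt) * [p_u*3.514628 + p_m*0.000000 + p_d*0.000000] = 0.638865
  V(2,+1) = exp(-r*dt) * [p_u*10.637701 + p_m*3.514628 + p_d*0.000000] = 4.263300
  V(2,+2) = exp(-r*dt) * [p_u*18.609598 + p_m*10.637701 + p_d*3.514628] = 10.959826
  V(1,-1) = exp(-r*dt) * [p_u*0.638865 + p_m*0.000000 + p_d*0.000000] = 0.116129
  V(1,+0) = exp(-r*dt) * [p_u*4.263300 + p_m*0.638865 + p_d*0.000000] = 1.198422
  V(1,+1) = exp(-r*dt) * [p_u*10.959826 + p_m*4.263300 + p_d*0.638865] = 4.913712
  V(0,+0) = exp(-r*dt) * [p_u*4.913712 + p_m*1.198422 + p_d*0.116129] = 1.704927


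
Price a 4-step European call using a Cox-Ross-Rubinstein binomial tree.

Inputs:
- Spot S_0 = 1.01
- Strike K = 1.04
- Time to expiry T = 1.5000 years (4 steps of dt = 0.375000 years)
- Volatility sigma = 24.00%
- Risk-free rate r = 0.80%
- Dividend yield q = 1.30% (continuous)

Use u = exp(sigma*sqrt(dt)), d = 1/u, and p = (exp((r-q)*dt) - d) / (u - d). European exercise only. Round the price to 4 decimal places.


Answer: Price = V(0,0) = 0.0981

Derivation:
dt = T/N = 0.375000
u = exp(sigma*sqrt(dt)) = 1.158319; d = 1/u = 0.863320
p = (exp((r-q)*dt) - d) / (u - d) = 0.456974
Discount per step: exp(-r*dt) = 0.997004
Stock lattice S(k, i) with i counting down-moves:
  k=0: S(0,0) = 1.0100
  k=1: S(1,0) = 1.1699; S(1,1) = 0.8720
  k=2: S(2,0) = 1.3551; S(2,1) = 1.0100; S(2,2) = 0.7528
  k=3: S(3,0) = 1.5697; S(3,1) = 1.1699; S(3,2) = 0.8720; S(3,3) = 0.6499
  k=4: S(4,0) = 1.8182; S(4,1) = 1.3551; S(4,2) = 1.0100; S(4,3) = 0.7528; S(4,4) = 0.5611
Terminal payoffs V(N, i) = max(S_T - K, 0):
  V(4,0) = 0.778165; V(4,1) = 0.315119; V(4,2) = 0.000000; V(4,3) = 0.000000; V(4,4) = 0.000000
Backward induction: V(k, i) = exp(-r*dt) * [p * V(k+1, i) + (1-p) * V(k+1, i+1)].
  V(3,0) = exp(-r*dt) * [p*0.778165 + (1-p)*0.315119] = 0.525141
  V(3,1) = exp(-r*dt) * [p*0.315119 + (1-p)*0.000000] = 0.143570
  V(3,2) = exp(-r*dt) * [p*0.000000 + (1-p)*0.000000] = 0.000000
  V(3,3) = exp(-r*dt) * [p*0.000000 + (1-p)*0.000000] = 0.000000
  V(2,0) = exp(-r*dt) * [p*0.525141 + (1-p)*0.143570] = 0.316985
  V(2,1) = exp(-r*dt) * [p*0.143570 + (1-p)*0.000000] = 0.065411
  V(2,2) = exp(-r*dt) * [p*0.000000 + (1-p)*0.000000] = 0.000000
  V(1,0) = exp(-r*dt) * [p*0.316985 + (1-p)*0.065411] = 0.179834
  V(1,1) = exp(-r*dt) * [p*0.065411 + (1-p)*0.000000] = 0.029802
  V(0,0) = exp(-r*dt) * [p*0.179834 + (1-p)*0.029802] = 0.098068
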